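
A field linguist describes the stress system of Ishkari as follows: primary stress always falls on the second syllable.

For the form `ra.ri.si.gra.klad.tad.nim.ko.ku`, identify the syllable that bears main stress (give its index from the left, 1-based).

2

The word has 9 syllables; the second syllable is syllable 2 (ri).
Primary stress: syllable 2 → ra.ˈri.si.gra.klad.tad.nim.ko.ku.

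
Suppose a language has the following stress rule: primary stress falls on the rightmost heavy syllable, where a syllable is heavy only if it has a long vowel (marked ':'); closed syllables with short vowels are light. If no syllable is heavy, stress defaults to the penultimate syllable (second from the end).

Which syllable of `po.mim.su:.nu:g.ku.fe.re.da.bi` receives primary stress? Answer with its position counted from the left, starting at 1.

4

Weights: 1 po L, 2 mim L, 3 su: H, 4 nu:g H, 5 ku L, 6 fe L, 7 re L, 8 da L, 9 bi L.
Heavy syllables in the domain: 3, 4. The rightmost is syllable 4 (nu:g).
Primary stress: syllable 4 → po.mim.su:.ˈnu:g.ku.fe.re.da.bi.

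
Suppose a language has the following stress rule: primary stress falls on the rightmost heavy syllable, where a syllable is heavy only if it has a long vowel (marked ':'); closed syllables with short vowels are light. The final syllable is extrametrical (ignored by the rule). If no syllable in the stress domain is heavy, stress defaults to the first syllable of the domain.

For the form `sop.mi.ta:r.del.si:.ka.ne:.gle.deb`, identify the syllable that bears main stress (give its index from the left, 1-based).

7

The final syllable (9, deb) is extrametrical; the stress domain is syllables 1–8.
Weights: 1 sop L, 2 mi L, 3 ta:r H, 4 del L, 5 si: H, 6 ka L, 7 ne: H, 8 gle L.
Heavy syllables in the domain: 3, 5, 7. The rightmost is syllable 7 (ne:).
Primary stress: syllable 7 → sop.mi.ta:r.del.si:.ka.ˈne:.gle.deb.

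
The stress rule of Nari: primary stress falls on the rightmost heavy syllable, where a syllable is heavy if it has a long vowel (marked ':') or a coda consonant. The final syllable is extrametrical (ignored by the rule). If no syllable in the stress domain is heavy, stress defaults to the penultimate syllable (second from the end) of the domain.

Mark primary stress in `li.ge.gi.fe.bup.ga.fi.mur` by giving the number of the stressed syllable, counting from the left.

5

The final syllable (8, mur) is extrametrical; the stress domain is syllables 1–7.
Weights: 1 li L, 2 ge L, 3 gi L, 4 fe L, 5 bup H, 6 ga L, 7 fi L.
Heavy syllables in the domain: 5. The rightmost is syllable 5 (bup).
Primary stress: syllable 5 → li.ge.gi.fe.ˈbup.ga.fi.mur.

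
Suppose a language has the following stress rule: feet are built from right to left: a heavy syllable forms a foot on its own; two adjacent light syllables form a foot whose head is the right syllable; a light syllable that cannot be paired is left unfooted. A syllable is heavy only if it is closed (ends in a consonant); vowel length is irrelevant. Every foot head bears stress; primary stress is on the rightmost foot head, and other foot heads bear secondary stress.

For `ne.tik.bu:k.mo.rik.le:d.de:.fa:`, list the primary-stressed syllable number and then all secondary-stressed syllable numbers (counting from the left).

Weights: 1 ne L, 2 tik H, 3 bu:k H, 4 mo L, 5 rik H, 6 le:d H, 7 de: L, 8 fa: L.
Parse right to left (heavy = foot alone; LL = one foot; stranded L unfooted): ne (ˈtik) (ˈbu:k) mo (ˈrik) (ˈle:d) (de:.ˈfa:).
Foot heads: 2, 3, 5, 6, 8.
Primary stress on the rightmost head = syllable 8.
Secondary stress on 2, 3, 5, 6: ne.ˌtik.ˌbu:k.mo.ˌrik.ˌle:d.de:.ˈfa:.

primary 8, secondary 2, 3, 5, 6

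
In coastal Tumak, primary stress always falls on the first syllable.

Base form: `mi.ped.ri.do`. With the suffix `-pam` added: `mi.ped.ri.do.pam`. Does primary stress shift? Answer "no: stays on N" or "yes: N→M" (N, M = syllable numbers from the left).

Base `mi.ped.ri.do` (4 syllables):
  The word has 4 syllables; the first syllable is syllable 1 (mi).
  → primary stress on syllable 1.
Suffixed `mi.ped.ri.do.pam` (5 syllables):
  The word has 5 syllables; the first syllable is syllable 1 (mi).
  → primary stress on syllable 1.

no: stays on 1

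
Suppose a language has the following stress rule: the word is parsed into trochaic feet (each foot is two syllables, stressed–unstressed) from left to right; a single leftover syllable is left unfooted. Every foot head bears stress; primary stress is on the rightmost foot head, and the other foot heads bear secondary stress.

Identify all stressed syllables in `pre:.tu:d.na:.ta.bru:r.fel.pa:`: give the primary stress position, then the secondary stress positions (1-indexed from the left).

Parse left to right into trochaic (ˈσσ) feet: (ˈpre:.tu:d) (ˈna:.ta) (ˈbru:r.fel) pa:. Syllable 7 is left unfooted.
Foot heads (stressed positions): 1, 3, 5.
End Rule Rightmost: primary stress on the rightmost head = syllable 5.
Secondary stress on 1, 3: ˌpre:.tu:d.ˌna:.ta.ˈbru:r.fel.pa:.

primary 5, secondary 1, 3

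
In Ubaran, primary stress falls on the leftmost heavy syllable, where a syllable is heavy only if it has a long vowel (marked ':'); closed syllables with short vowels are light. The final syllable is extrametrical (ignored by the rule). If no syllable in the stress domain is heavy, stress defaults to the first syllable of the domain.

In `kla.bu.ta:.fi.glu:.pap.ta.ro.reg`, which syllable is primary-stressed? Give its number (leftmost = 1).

3

The final syllable (9, reg) is extrametrical; the stress domain is syllables 1–8.
Weights: 1 kla L, 2 bu L, 3 ta: H, 4 fi L, 5 glu: H, 6 pap L, 7 ta L, 8 ro L.
Heavy syllables in the domain: 3, 5. The leftmost is syllable 3 (ta:).
Primary stress: syllable 3 → kla.bu.ˈta:.fi.glu:.pap.ta.ro.reg.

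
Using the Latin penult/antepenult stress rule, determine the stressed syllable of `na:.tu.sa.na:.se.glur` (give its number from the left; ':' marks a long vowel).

4

Classical Latin: stress the penult if heavy (long vowel or closed), else the antepenult.
Weights: 4 na: H, 5 se L, 6 glur H.
The penult (syllable 5, se) is light, so stress falls on the antepenult (syllable 4, na:).
Stress on syllable 4: na:.tu.sa.ˈna:.se.glur.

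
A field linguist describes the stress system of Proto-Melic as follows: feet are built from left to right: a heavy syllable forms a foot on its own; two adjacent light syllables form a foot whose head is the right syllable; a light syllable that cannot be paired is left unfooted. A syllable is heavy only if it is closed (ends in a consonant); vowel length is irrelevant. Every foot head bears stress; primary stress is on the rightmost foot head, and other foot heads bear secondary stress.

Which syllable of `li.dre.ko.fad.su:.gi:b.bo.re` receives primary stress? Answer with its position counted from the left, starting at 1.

Weights: 1 li L, 2 dre L, 3 ko L, 4 fad H, 5 su: L, 6 gi:b H, 7 bo L, 8 re L.
Parse left to right (heavy = foot alone; LL = one foot; stranded L unfooted): (li.ˈdre) ko (ˈfad) su: (ˈgi:b) (bo.ˈre).
Foot heads: 2, 4, 6, 8.
Primary stress on the rightmost head = syllable 8.
Primary stress: syllable 8 → li.dre.ko.fad.su:.gi:b.bo.ˈre.

8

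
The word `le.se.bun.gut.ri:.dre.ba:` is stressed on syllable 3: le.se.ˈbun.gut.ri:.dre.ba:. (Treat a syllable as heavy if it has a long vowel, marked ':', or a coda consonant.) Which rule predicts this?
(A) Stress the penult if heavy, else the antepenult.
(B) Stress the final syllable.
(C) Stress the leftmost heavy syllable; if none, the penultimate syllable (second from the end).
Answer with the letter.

Rule A → syllable 5 (observed: 3).
Rule B → syllable 7 (observed: 3).
Rule C → syllable 3 ✓.

C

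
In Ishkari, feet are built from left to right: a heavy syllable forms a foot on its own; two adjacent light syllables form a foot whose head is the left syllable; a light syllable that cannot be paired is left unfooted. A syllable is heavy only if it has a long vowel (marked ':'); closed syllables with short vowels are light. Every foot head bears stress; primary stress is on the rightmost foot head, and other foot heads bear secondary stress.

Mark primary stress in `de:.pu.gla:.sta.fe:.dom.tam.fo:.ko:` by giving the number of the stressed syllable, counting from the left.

Weights: 1 de: H, 2 pu L, 3 gla: H, 4 sta L, 5 fe: H, 6 dom L, 7 tam L, 8 fo: H, 9 ko: H.
Parse left to right (heavy = foot alone; LL = one foot; stranded L unfooted): (ˈde:) pu (ˈgla:) sta (ˈfe:) (ˈdom.tam) (ˈfo:) (ˈko:).
Foot heads: 1, 3, 5, 6, 8, 9.
Primary stress on the rightmost head = syllable 9.
Primary stress: syllable 9 → de:.pu.gla:.sta.fe:.dom.tam.fo:.ˈko:.

9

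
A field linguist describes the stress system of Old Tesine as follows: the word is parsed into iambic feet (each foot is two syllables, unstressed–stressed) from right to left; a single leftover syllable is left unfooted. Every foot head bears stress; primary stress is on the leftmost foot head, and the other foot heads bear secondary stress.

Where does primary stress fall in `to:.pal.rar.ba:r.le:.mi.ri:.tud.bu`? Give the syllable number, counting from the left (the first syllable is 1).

Parse right to left into iambic (σˈσ) feet: to: (pal.ˈrar) (ba:r.ˈle:) (mi.ˈri:) (tud.ˈbu). Syllable 1 is left unfooted.
Foot heads (stressed positions): 3, 5, 7, 9.
End Rule Leftmost: primary stress on the leftmost head = syllable 3.
Primary stress: syllable 3 → to:.pal.ˈrar.ba:r.le:.mi.ri:.tud.bu.

3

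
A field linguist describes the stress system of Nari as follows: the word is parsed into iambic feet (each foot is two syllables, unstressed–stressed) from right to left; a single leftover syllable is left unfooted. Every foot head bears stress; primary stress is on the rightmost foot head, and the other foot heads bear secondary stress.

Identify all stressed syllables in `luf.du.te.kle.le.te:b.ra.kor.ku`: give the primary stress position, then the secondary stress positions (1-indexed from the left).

primary 9, secondary 3, 5, 7

Parse right to left into iambic (σˈσ) feet: luf (du.ˈte) (kle.ˈle) (te:b.ˈra) (kor.ˈku). Syllable 1 is left unfooted.
Foot heads (stressed positions): 3, 5, 7, 9.
End Rule Rightmost: primary stress on the rightmost head = syllable 9.
Secondary stress on 3, 5, 7: luf.du.ˌte.kle.ˌle.te:b.ˌra.kor.ˈku.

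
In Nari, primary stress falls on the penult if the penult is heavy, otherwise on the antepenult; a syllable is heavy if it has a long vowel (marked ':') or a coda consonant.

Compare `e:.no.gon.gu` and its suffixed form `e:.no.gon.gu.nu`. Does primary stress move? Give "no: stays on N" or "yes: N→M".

no: stays on 3

Base `e:.no.gon.gu` (4 syllables):
  Weights: 2 no L, 3 gon H, 4 gu L.
  The penult (syllable 3, gon) is heavy, so it takes stress.
  → primary stress on syllable 3.
Suffixed `e:.no.gon.gu.nu` (5 syllables):
  Weights: 3 gon H, 4 gu L, 5 nu L.
  The penult (syllable 4, gu) is light, so stress falls on the antepenult (syllable 3, gon).
  → primary stress on syllable 3.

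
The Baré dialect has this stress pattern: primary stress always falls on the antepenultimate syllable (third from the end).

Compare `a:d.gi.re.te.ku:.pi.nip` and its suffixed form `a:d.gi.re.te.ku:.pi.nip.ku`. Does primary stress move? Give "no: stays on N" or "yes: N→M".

Base `a:d.gi.re.te.ku:.pi.nip` (7 syllables):
  The word has 7 syllables; the antepenultimate syllable (third from the end) is syllable 5 (ku:).
  → primary stress on syllable 5.
Suffixed `a:d.gi.re.te.ku:.pi.nip.ku` (8 syllables):
  The word has 8 syllables; the antepenultimate syllable (third from the end) is syllable 6 (pi).
  → primary stress on syllable 6.

yes: 5→6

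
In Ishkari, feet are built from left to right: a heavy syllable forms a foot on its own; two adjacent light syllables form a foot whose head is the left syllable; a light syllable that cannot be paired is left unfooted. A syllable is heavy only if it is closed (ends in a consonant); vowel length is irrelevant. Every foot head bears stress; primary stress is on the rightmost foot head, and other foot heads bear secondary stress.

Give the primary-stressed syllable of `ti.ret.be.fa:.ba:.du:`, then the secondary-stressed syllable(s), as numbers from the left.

primary 5, secondary 2, 3

Weights: 1 ti L, 2 ret H, 3 be L, 4 fa: L, 5 ba: L, 6 du: L.
Parse left to right (heavy = foot alone; LL = one foot; stranded L unfooted): ti (ˈret) (ˈbe.fa:) (ˈba:.du:).
Foot heads: 2, 3, 5.
Primary stress on the rightmost head = syllable 5.
Secondary stress on 2, 3: ti.ˌret.ˌbe.fa:.ˈba:.du:.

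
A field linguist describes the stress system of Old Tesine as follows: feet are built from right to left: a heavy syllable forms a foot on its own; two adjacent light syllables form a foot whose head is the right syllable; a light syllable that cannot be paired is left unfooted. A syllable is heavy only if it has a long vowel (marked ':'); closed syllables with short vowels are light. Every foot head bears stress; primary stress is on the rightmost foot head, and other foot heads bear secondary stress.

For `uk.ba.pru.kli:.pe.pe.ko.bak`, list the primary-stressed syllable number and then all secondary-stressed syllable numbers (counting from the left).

Weights: 1 uk L, 2 ba L, 3 pru L, 4 kli: H, 5 pe L, 6 pe L, 7 ko L, 8 bak L.
Parse right to left (heavy = foot alone; LL = one foot; stranded L unfooted): uk (ba.ˈpru) (ˈkli:) (pe.ˈpe) (ko.ˈbak).
Foot heads: 3, 4, 6, 8.
Primary stress on the rightmost head = syllable 8.
Secondary stress on 3, 4, 6: uk.ba.ˌpru.ˌkli:.pe.ˌpe.ko.ˈbak.

primary 8, secondary 3, 4, 6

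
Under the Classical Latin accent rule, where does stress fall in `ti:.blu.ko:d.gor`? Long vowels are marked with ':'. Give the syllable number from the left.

3

Classical Latin: stress the penult if heavy (long vowel or closed), else the antepenult.
Weights: 2 blu L, 3 ko:d H, 4 gor H.
The penult (syllable 3, ko:d) is heavy, so it takes stress.
Stress on syllable 3: ti:.blu.ˈko:d.gor.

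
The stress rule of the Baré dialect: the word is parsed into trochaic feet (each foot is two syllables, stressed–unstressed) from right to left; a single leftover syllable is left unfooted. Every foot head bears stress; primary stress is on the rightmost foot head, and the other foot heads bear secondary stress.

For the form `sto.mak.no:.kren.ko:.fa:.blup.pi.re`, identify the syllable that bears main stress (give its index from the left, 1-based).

Parse right to left into trochaic (ˈσσ) feet: sto (ˈmak.no:) (ˈkren.ko:) (ˈfa:.blup) (ˈpi.re). Syllable 1 is left unfooted.
Foot heads (stressed positions): 2, 4, 6, 8.
End Rule Rightmost: primary stress on the rightmost head = syllable 8.
Primary stress: syllable 8 → sto.mak.no:.kren.ko:.fa:.blup.ˈpi.re.

8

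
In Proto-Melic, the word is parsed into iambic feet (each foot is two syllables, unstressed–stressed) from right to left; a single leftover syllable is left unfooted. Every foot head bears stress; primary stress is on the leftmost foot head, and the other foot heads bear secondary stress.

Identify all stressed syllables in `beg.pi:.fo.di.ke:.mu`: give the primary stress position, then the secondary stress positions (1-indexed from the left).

Parse right to left into iambic (σˈσ) feet: (beg.ˈpi:) (fo.ˈdi) (ke:.ˈmu).
Foot heads (stressed positions): 2, 4, 6.
End Rule Leftmost: primary stress on the leftmost head = syllable 2.
Secondary stress on 4, 6: beg.ˈpi:.fo.ˌdi.ke:.ˌmu.

primary 2, secondary 4, 6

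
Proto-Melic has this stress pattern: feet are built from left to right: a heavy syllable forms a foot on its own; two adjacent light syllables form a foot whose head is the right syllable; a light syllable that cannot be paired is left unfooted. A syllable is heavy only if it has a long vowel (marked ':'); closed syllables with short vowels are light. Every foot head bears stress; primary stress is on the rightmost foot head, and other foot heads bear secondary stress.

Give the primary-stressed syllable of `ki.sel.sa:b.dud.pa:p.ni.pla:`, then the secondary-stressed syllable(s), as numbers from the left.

Weights: 1 ki L, 2 sel L, 3 sa:b H, 4 dud L, 5 pa:p H, 6 ni L, 7 pla: H.
Parse left to right (heavy = foot alone; LL = one foot; stranded L unfooted): (ki.ˈsel) (ˈsa:b) dud (ˈpa:p) ni (ˈpla:).
Foot heads: 2, 3, 5, 7.
Primary stress on the rightmost head = syllable 7.
Secondary stress on 2, 3, 5: ki.ˌsel.ˌsa:b.dud.ˌpa:p.ni.ˈpla:.

primary 7, secondary 2, 3, 5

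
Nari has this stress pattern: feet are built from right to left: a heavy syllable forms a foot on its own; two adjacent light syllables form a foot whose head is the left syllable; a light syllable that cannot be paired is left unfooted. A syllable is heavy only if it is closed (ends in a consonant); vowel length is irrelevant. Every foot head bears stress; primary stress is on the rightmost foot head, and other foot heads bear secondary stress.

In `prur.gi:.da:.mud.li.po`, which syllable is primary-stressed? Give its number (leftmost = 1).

5

Weights: 1 prur H, 2 gi: L, 3 da: L, 4 mud H, 5 li L, 6 po L.
Parse right to left (heavy = foot alone; LL = one foot; stranded L unfooted): (ˈprur) (ˈgi:.da:) (ˈmud) (ˈli.po).
Foot heads: 1, 2, 4, 5.
Primary stress on the rightmost head = syllable 5.
Primary stress: syllable 5 → prur.gi:.da:.mud.ˈli.po.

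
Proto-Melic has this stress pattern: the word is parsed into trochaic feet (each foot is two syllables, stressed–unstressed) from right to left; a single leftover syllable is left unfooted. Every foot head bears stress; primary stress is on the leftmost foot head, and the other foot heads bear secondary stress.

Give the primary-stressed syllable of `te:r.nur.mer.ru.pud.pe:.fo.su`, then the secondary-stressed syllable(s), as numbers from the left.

primary 1, secondary 3, 5, 7

Parse right to left into trochaic (ˈσσ) feet: (ˈte:r.nur) (ˈmer.ru) (ˈpud.pe:) (ˈfo.su).
Foot heads (stressed positions): 1, 3, 5, 7.
End Rule Leftmost: primary stress on the leftmost head = syllable 1.
Secondary stress on 3, 5, 7: ˈte:r.nur.ˌmer.ru.ˌpud.pe:.ˌfo.su.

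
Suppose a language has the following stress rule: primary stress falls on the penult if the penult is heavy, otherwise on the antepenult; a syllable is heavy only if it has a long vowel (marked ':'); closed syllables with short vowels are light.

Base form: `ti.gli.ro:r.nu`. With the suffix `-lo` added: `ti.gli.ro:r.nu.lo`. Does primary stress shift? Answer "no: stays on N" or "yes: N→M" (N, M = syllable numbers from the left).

no: stays on 3

Base `ti.gli.ro:r.nu` (4 syllables):
  Weights: 2 gli L, 3 ro:r H, 4 nu L.
  The penult (syllable 3, ro:r) is heavy, so it takes stress.
  → primary stress on syllable 3.
Suffixed `ti.gli.ro:r.nu.lo` (5 syllables):
  Weights: 3 ro:r H, 4 nu L, 5 lo L.
  The penult (syllable 4, nu) is light, so stress falls on the antepenult (syllable 3, ro:r).
  → primary stress on syllable 3.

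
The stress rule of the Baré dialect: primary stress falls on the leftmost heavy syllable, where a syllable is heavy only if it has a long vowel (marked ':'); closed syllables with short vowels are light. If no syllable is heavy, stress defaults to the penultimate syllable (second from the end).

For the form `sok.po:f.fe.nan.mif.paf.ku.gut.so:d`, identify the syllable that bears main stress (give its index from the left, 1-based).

2

Weights: 1 sok L, 2 po:f H, 3 fe L, 4 nan L, 5 mif L, 6 paf L, 7 ku L, 8 gut L, 9 so:d H.
Heavy syllables in the domain: 2, 9. The leftmost is syllable 2 (po:f).
Primary stress: syllable 2 → sok.ˈpo:f.fe.nan.mif.paf.ku.gut.so:d.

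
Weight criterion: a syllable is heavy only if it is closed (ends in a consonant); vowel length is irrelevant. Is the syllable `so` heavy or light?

`so`: short vowel, open (no coda). Open (no coda) → light.

light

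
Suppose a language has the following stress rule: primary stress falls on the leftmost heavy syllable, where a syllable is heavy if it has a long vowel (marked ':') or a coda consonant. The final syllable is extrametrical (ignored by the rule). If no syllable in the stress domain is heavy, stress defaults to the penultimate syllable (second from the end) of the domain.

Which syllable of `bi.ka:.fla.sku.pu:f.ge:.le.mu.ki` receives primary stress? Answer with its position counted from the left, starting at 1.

The final syllable (9, ki) is extrametrical; the stress domain is syllables 1–8.
Weights: 1 bi L, 2 ka: H, 3 fla L, 4 sku L, 5 pu:f H, 6 ge: H, 7 le L, 8 mu L.
Heavy syllables in the domain: 2, 5, 6. The leftmost is syllable 2 (ka:).
Primary stress: syllable 2 → bi.ˈka:.fla.sku.pu:f.ge:.le.mu.ki.

2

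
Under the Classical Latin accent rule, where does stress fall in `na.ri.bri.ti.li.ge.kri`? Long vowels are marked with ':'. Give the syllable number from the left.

5

Classical Latin: stress the penult if heavy (long vowel or closed), else the antepenult.
Weights: 5 li L, 6 ge L, 7 kri L.
The penult (syllable 6, ge) is light, so stress falls on the antepenult (syllable 5, li).
Stress on syllable 5: na.ri.bri.ti.ˈli.ge.kri.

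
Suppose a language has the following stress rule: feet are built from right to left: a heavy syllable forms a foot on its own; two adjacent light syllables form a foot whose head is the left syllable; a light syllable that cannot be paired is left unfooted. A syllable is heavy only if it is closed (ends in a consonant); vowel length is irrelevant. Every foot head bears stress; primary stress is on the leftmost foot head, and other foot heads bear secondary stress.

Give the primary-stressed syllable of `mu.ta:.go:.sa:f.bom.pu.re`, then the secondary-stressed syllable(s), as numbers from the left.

Weights: 1 mu L, 2 ta: L, 3 go: L, 4 sa:f H, 5 bom H, 6 pu L, 7 re L.
Parse right to left (heavy = foot alone; LL = one foot; stranded L unfooted): mu (ˈta:.go:) (ˈsa:f) (ˈbom) (ˈpu.re).
Foot heads: 2, 4, 5, 6.
Primary stress on the leftmost head = syllable 2.
Secondary stress on 4, 5, 6: mu.ˈta:.go:.ˌsa:f.ˌbom.ˌpu.re.

primary 2, secondary 4, 5, 6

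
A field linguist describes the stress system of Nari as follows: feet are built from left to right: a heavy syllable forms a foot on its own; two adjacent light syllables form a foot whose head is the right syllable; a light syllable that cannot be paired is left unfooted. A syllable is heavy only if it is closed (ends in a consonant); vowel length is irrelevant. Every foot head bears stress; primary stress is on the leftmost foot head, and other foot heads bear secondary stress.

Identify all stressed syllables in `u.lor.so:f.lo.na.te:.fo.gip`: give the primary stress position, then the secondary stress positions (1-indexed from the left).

Weights: 1 u L, 2 lor H, 3 so:f H, 4 lo L, 5 na L, 6 te: L, 7 fo L, 8 gip H.
Parse left to right (heavy = foot alone; LL = one foot; stranded L unfooted): u (ˈlor) (ˈso:f) (lo.ˈna) (te:.ˈfo) (ˈgip).
Foot heads: 2, 3, 5, 7, 8.
Primary stress on the leftmost head = syllable 2.
Secondary stress on 3, 5, 7, 8: u.ˈlor.ˌso:f.lo.ˌna.te:.ˌfo.ˌgip.

primary 2, secondary 3, 5, 7, 8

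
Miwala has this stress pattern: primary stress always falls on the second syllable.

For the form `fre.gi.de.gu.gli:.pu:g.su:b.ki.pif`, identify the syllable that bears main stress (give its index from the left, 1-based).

The word has 9 syllables; the second syllable is syllable 2 (gi).
Primary stress: syllable 2 → fre.ˈgi.de.gu.gli:.pu:g.su:b.ki.pif.

2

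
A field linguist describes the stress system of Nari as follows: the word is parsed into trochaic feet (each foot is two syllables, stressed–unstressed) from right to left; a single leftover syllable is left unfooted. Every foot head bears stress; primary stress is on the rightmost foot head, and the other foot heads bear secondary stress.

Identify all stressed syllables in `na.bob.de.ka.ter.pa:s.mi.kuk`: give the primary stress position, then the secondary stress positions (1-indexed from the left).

primary 7, secondary 1, 3, 5

Parse right to left into trochaic (ˈσσ) feet: (ˈna.bob) (ˈde.ka) (ˈter.pa:s) (ˈmi.kuk).
Foot heads (stressed positions): 1, 3, 5, 7.
End Rule Rightmost: primary stress on the rightmost head = syllable 7.
Secondary stress on 1, 3, 5: ˌna.bob.ˌde.ka.ˌter.pa:s.ˈmi.kuk.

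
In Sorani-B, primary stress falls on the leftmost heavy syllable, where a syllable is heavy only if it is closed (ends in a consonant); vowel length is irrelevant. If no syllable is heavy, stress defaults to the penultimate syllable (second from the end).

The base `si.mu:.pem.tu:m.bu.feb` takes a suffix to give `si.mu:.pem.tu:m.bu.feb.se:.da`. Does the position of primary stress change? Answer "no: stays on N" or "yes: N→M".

Base `si.mu:.pem.tu:m.bu.feb` (6 syllables):
  Weights: 1 si L, 2 mu: L, 3 pem H, 4 tu:m H, 5 bu L, 6 feb H.
  Heavy syllables in the domain: 3, 4, 6. The leftmost is syllable 3 (pem).
  → primary stress on syllable 3.
Suffixed `si.mu:.pem.tu:m.bu.feb.se:.da` (8 syllables):
  Weights: 1 si L, 2 mu: L, 3 pem H, 4 tu:m H, 5 bu L, 6 feb H, 7 se: L, 8 da L.
  Heavy syllables in the domain: 3, 4, 6. The leftmost is syllable 3 (pem).
  → primary stress on syllable 3.

no: stays on 3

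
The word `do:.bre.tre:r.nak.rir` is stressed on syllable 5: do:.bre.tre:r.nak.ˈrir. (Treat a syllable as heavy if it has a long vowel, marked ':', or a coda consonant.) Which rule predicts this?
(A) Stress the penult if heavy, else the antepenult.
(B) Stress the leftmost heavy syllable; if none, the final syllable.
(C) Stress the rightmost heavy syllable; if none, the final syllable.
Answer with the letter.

Rule A → syllable 4 (observed: 5).
Rule B → syllable 1 (observed: 5).
Rule C → syllable 5 ✓.

C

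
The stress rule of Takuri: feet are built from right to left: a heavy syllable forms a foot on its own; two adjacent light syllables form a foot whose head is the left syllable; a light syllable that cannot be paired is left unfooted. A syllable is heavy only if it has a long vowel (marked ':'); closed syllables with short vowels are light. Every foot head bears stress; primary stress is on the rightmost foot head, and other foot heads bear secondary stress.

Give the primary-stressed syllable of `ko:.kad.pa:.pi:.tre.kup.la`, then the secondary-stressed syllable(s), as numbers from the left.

primary 6, secondary 1, 3, 4

Weights: 1 ko: H, 2 kad L, 3 pa: H, 4 pi: H, 5 tre L, 6 kup L, 7 la L.
Parse right to left (heavy = foot alone; LL = one foot; stranded L unfooted): (ˈko:) kad (ˈpa:) (ˈpi:) tre (ˈkup.la).
Foot heads: 1, 3, 4, 6.
Primary stress on the rightmost head = syllable 6.
Secondary stress on 1, 3, 4: ˌko:.kad.ˌpa:.ˌpi:.tre.ˈkup.la.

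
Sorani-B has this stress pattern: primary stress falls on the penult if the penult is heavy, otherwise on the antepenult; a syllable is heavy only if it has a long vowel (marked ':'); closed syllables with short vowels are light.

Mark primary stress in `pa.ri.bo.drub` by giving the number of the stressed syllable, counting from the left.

Weights: 2 ri L, 3 bo L, 4 drub L.
The penult (syllable 3, bo) is light, so stress falls on the antepenult (syllable 2, ri).
Primary stress: syllable 2 → pa.ˈri.bo.drub.

2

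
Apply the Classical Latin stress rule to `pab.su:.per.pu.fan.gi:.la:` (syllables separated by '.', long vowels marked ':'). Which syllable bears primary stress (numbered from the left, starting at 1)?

Classical Latin: stress the penult if heavy (long vowel or closed), else the antepenult.
Weights: 5 fan H, 6 gi: H, 7 la: H.
The penult (syllable 6, gi:) is heavy, so it takes stress.
Stress on syllable 6: pab.su:.per.pu.fan.ˈgi:.la:.

6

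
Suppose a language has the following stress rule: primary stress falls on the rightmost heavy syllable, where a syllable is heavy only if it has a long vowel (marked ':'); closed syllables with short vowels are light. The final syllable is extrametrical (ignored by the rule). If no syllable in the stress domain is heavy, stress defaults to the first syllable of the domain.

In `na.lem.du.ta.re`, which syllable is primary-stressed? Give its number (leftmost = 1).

The final syllable (5, re) is extrametrical; the stress domain is syllables 1–4.
Weights: 1 na L, 2 lem L, 3 du L, 4 ta L.
No heavy syllable in the domain; default to the first syllable of the domain = syllable 1.
Primary stress: syllable 1 → ˈna.lem.du.ta.re.

1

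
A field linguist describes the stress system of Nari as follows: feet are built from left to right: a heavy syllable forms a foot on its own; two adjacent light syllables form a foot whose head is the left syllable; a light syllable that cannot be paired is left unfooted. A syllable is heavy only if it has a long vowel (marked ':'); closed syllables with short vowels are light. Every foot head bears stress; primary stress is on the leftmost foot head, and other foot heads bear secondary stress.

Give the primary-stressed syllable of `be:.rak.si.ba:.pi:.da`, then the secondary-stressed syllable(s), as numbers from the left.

primary 1, secondary 2, 4, 5

Weights: 1 be: H, 2 rak L, 3 si L, 4 ba: H, 5 pi: H, 6 da L.
Parse left to right (heavy = foot alone; LL = one foot; stranded L unfooted): (ˈbe:) (ˈrak.si) (ˈba:) (ˈpi:) da.
Foot heads: 1, 2, 4, 5.
Primary stress on the leftmost head = syllable 1.
Secondary stress on 2, 4, 5: ˈbe:.ˌrak.si.ˌba:.ˌpi:.da.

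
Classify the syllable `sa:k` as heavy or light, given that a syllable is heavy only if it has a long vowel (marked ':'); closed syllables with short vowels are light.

`sa:k`: long vowel, closed (coda /k/). Long vowel → heavy.

heavy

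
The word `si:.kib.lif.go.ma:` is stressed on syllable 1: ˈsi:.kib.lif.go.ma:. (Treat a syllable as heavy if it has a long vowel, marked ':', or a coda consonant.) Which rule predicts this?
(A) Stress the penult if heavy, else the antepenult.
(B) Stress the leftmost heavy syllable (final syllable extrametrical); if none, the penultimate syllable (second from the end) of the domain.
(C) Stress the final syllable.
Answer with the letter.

Rule A → syllable 3 (observed: 1).
Rule B → syllable 1 ✓.
Rule C → syllable 5 (observed: 1).

B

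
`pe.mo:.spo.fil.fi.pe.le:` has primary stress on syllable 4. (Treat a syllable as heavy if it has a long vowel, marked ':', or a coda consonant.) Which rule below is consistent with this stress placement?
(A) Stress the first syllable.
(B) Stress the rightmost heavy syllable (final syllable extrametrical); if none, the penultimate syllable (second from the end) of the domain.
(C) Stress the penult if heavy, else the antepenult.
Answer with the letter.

Rule A → syllable 1 (observed: 4).
Rule B → syllable 4 ✓.
Rule C → syllable 5 (observed: 4).

B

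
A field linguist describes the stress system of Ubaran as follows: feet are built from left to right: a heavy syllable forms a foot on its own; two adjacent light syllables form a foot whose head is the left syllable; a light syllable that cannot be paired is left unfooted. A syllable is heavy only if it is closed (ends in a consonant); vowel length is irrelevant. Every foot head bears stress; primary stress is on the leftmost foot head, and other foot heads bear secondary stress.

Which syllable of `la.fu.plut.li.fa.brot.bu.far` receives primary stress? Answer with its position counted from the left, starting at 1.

1

Weights: 1 la L, 2 fu L, 3 plut H, 4 li L, 5 fa L, 6 brot H, 7 bu L, 8 far H.
Parse left to right (heavy = foot alone; LL = one foot; stranded L unfooted): (ˈla.fu) (ˈplut) (ˈli.fa) (ˈbrot) bu (ˈfar).
Foot heads: 1, 3, 4, 6, 8.
Primary stress on the leftmost head = syllable 1.
Primary stress: syllable 1 → ˈla.fu.plut.li.fa.brot.bu.far.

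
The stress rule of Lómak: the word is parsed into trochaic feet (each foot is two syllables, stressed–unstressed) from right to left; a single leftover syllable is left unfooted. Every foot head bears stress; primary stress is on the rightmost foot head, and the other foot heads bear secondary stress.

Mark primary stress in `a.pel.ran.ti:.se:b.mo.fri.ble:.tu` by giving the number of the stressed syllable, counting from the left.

Parse right to left into trochaic (ˈσσ) feet: a (ˈpel.ran) (ˈti:.se:b) (ˈmo.fri) (ˈble:.tu). Syllable 1 is left unfooted.
Foot heads (stressed positions): 2, 4, 6, 8.
End Rule Rightmost: primary stress on the rightmost head = syllable 8.
Primary stress: syllable 8 → a.pel.ran.ti:.se:b.mo.fri.ˈble:.tu.

8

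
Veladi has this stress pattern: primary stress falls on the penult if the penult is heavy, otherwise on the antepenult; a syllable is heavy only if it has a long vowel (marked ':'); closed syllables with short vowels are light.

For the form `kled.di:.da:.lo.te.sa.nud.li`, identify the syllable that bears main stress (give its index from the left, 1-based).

Weights: 6 sa L, 7 nud L, 8 li L.
The penult (syllable 7, nud) is light, so stress falls on the antepenult (syllable 6, sa).
Primary stress: syllable 6 → kled.di:.da:.lo.te.ˈsa.nud.li.

6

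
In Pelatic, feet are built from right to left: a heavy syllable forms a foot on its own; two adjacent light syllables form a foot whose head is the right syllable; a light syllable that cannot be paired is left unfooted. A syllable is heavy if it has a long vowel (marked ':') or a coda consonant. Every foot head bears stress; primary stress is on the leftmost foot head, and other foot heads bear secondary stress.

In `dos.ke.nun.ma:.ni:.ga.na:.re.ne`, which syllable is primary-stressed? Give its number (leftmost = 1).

Weights: 1 dos H, 2 ke L, 3 nun H, 4 ma: H, 5 ni: H, 6 ga L, 7 na: H, 8 re L, 9 ne L.
Parse right to left (heavy = foot alone; LL = one foot; stranded L unfooted): (ˈdos) ke (ˈnun) (ˈma:) (ˈni:) ga (ˈna:) (re.ˈne).
Foot heads: 1, 3, 4, 5, 7, 9.
Primary stress on the leftmost head = syllable 1.
Primary stress: syllable 1 → ˈdos.ke.nun.ma:.ni:.ga.na:.re.ne.

1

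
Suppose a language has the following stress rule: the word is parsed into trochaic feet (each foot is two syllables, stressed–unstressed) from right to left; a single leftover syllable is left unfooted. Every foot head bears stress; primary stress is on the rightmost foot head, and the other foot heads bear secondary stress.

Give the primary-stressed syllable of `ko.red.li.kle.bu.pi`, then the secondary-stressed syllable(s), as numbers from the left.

primary 5, secondary 1, 3

Parse right to left into trochaic (ˈσσ) feet: (ˈko.red) (ˈli.kle) (ˈbu.pi).
Foot heads (stressed positions): 1, 3, 5.
End Rule Rightmost: primary stress on the rightmost head = syllable 5.
Secondary stress on 1, 3: ˌko.red.ˌli.kle.ˈbu.pi.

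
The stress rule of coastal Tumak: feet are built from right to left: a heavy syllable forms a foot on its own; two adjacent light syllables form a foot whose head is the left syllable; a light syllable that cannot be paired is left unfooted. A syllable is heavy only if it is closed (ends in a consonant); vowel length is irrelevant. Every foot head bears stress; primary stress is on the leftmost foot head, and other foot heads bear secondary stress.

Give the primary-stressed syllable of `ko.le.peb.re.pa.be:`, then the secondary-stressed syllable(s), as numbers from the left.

Weights: 1 ko L, 2 le L, 3 peb H, 4 re L, 5 pa L, 6 be: L.
Parse right to left (heavy = foot alone; LL = one foot; stranded L unfooted): (ˈko.le) (ˈpeb) re (ˈpa.be:).
Foot heads: 1, 3, 5.
Primary stress on the leftmost head = syllable 1.
Secondary stress on 3, 5: ˈko.le.ˌpeb.re.ˌpa.be:.

primary 1, secondary 3, 5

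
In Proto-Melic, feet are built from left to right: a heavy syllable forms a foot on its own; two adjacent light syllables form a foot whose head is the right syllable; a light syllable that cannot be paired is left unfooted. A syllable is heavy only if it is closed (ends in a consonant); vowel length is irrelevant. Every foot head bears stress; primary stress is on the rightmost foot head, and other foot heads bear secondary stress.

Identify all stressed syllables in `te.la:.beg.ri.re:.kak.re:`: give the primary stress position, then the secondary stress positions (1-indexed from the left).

primary 6, secondary 2, 3, 5

Weights: 1 te L, 2 la: L, 3 beg H, 4 ri L, 5 re: L, 6 kak H, 7 re: L.
Parse left to right (heavy = foot alone; LL = one foot; stranded L unfooted): (te.ˈla:) (ˈbeg) (ri.ˈre:) (ˈkak) re:.
Foot heads: 2, 3, 5, 6.
Primary stress on the rightmost head = syllable 6.
Secondary stress on 2, 3, 5: te.ˌla:.ˌbeg.ri.ˌre:.ˈkak.re:.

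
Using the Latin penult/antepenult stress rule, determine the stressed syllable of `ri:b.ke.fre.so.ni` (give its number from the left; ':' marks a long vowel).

Classical Latin: stress the penult if heavy (long vowel or closed), else the antepenult.
Weights: 3 fre L, 4 so L, 5 ni L.
The penult (syllable 4, so) is light, so stress falls on the antepenult (syllable 3, fre).
Stress on syllable 3: ri:b.ke.ˈfre.so.ni.

3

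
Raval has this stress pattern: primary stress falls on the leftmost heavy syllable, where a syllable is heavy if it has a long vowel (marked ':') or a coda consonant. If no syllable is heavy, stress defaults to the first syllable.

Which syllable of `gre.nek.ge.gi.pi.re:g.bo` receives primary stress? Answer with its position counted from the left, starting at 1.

Weights: 1 gre L, 2 nek H, 3 ge L, 4 gi L, 5 pi L, 6 re:g H, 7 bo L.
Heavy syllables in the domain: 2, 6. The leftmost is syllable 2 (nek).
Primary stress: syllable 2 → gre.ˈnek.ge.gi.pi.re:g.bo.

2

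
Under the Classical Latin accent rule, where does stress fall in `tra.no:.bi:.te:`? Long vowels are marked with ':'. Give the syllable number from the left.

Classical Latin: stress the penult if heavy (long vowel or closed), else the antepenult.
Weights: 2 no: H, 3 bi: H, 4 te: H.
The penult (syllable 3, bi:) is heavy, so it takes stress.
Stress on syllable 3: tra.no:.ˈbi:.te:.

3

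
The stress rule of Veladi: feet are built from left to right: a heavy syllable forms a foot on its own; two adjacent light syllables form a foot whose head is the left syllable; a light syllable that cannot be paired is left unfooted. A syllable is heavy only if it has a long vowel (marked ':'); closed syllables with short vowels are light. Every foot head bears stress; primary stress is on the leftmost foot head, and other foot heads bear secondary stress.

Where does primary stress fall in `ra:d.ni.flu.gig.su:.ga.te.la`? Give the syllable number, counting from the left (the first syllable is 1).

1

Weights: 1 ra:d H, 2 ni L, 3 flu L, 4 gig L, 5 su: H, 6 ga L, 7 te L, 8 la L.
Parse left to right (heavy = foot alone; LL = one foot; stranded L unfooted): (ˈra:d) (ˈni.flu) gig (ˈsu:) (ˈga.te) la.
Foot heads: 1, 2, 5, 6.
Primary stress on the leftmost head = syllable 1.
Primary stress: syllable 1 → ˈra:d.ni.flu.gig.su:.ga.te.la.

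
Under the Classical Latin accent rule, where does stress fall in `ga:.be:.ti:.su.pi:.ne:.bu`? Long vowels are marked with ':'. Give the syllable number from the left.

6

Classical Latin: stress the penult if heavy (long vowel or closed), else the antepenult.
Weights: 5 pi: H, 6 ne: H, 7 bu L.
The penult (syllable 6, ne:) is heavy, so it takes stress.
Stress on syllable 6: ga:.be:.ti:.su.pi:.ˈne:.bu.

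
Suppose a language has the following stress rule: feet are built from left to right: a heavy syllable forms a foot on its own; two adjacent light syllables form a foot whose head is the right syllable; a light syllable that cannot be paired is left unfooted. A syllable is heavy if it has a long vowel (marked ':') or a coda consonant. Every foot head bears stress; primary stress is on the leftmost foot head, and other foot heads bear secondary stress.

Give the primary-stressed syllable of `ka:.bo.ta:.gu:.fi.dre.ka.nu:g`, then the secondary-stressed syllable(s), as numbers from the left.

primary 1, secondary 3, 4, 6, 8

Weights: 1 ka: H, 2 bo L, 3 ta: H, 4 gu: H, 5 fi L, 6 dre L, 7 ka L, 8 nu:g H.
Parse left to right (heavy = foot alone; LL = one foot; stranded L unfooted): (ˈka:) bo (ˈta:) (ˈgu:) (fi.ˈdre) ka (ˈnu:g).
Foot heads: 1, 3, 4, 6, 8.
Primary stress on the leftmost head = syllable 1.
Secondary stress on 3, 4, 6, 8: ˈka:.bo.ˌta:.ˌgu:.fi.ˌdre.ka.ˌnu:g.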